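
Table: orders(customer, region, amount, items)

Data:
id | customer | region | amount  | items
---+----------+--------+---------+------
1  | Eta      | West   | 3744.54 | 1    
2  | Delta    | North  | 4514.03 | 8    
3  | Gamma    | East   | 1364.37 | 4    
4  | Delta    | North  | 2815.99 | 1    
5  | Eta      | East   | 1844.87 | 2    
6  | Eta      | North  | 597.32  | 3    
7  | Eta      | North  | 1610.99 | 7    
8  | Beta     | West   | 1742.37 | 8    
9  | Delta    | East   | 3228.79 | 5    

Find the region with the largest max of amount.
SELECT region, MAX(amount) as val
FROM orders
GROUP BY region
ORDER BY val DESC
LIMIT 1

Result: North with max(amount) = 4514.03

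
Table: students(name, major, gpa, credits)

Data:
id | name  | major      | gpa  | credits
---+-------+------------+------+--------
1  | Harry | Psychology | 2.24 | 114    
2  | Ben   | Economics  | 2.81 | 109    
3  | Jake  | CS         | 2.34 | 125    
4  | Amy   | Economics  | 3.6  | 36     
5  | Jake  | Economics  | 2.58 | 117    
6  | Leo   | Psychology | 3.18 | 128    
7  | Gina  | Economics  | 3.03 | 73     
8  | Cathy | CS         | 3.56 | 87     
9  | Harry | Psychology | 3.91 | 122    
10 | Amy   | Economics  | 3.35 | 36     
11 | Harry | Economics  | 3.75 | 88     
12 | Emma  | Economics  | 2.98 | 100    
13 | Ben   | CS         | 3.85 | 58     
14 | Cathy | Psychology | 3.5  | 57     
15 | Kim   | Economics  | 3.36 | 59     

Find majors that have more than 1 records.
SELECT major, COUNT(*) as cnt
FROM students
GROUP BY major
HAVING COUNT(*) > 1

Result:
  CS: 3
  Economics: 8
  Psychology: 4

Note: HAVING filters groups after aggregation, WHERE filters rows before.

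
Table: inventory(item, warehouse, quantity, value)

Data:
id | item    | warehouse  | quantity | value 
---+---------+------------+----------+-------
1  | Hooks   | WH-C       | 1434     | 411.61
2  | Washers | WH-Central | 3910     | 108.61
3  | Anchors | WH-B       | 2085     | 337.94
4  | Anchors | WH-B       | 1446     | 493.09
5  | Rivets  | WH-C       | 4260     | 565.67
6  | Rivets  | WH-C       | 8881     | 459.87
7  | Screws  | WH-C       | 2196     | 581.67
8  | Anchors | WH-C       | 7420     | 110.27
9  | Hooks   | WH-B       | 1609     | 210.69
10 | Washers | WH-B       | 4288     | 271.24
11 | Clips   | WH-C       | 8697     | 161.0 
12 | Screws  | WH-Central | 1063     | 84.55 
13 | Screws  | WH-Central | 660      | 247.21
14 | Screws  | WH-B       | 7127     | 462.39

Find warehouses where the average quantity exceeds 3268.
SELECT warehouse, AVG(quantity)
FROM inventory
GROUP BY warehouse
HAVING AVG(quantity) > 3268

Result:
  WH-B: avg=3311.00
  WH-C: avg=5481.33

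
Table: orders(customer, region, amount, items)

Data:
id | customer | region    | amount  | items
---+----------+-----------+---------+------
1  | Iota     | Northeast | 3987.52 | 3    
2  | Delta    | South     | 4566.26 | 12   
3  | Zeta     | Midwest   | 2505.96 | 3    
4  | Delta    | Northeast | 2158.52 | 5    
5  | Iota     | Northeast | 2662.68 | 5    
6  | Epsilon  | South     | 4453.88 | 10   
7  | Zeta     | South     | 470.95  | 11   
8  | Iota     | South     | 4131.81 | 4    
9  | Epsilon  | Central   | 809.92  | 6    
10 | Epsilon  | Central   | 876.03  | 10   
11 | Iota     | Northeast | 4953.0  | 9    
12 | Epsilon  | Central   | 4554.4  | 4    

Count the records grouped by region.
SELECT region, COUNT(*) as count
FROM orders
GROUP BY region

Result:
  Central: 3
  Midwest: 1
  Northeast: 4
  South: 4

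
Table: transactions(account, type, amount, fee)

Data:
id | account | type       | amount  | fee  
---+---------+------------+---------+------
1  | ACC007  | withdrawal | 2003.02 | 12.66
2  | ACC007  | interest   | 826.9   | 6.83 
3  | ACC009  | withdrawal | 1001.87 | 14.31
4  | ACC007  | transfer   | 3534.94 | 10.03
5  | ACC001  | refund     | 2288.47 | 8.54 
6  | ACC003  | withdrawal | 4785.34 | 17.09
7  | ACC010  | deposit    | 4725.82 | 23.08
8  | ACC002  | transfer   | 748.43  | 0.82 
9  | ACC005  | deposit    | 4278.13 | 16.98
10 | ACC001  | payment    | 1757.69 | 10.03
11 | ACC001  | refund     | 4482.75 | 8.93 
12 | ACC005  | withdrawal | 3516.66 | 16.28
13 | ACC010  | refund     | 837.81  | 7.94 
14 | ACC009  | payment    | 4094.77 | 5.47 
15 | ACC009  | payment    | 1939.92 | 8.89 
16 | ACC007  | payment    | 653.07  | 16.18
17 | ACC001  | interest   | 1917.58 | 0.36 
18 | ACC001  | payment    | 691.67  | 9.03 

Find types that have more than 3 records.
SELECT type, COUNT(*) as cnt
FROM transactions
GROUP BY type
HAVING COUNT(*) > 3

Result:
  payment: 5
  withdrawal: 4

Note: HAVING filters groups after aggregation, WHERE filters rows before.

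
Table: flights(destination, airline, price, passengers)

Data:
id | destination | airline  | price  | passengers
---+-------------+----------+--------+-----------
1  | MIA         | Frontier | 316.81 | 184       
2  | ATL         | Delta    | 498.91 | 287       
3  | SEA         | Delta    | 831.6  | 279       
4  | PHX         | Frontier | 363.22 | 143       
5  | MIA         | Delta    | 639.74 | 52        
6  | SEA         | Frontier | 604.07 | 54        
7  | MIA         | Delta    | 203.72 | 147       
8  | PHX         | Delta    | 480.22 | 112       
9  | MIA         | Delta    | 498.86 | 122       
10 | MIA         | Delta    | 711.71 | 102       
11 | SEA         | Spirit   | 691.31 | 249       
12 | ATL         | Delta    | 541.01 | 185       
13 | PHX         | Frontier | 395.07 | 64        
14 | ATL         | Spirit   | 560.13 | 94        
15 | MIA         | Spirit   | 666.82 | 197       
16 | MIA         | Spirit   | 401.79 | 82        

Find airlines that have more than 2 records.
SELECT airline, COUNT(*) as cnt
FROM flights
GROUP BY airline
HAVING COUNT(*) > 2

Result:
  Delta: 8
  Frontier: 4
  Spirit: 4

Note: HAVING filters groups after aggregation, WHERE filters rows before.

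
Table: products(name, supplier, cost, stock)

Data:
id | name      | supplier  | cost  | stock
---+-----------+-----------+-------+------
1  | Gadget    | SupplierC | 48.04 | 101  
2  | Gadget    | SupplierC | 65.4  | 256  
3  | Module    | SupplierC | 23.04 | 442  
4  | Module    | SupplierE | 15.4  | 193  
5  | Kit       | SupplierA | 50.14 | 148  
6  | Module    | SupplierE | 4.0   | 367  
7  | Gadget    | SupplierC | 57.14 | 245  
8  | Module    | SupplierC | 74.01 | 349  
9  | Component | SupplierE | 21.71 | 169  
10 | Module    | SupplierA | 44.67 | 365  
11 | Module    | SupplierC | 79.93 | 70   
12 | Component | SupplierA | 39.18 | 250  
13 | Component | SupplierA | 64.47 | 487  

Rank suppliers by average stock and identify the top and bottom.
SELECT supplier, AVG(stock)
FROM products
GROUP BY supplier
ORDER BY AVG(stock)

All groups:
  SupplierE: 243.00
  SupplierC: 243.83
  SupplierA: 312.50

Highest: SupplierA (312.50)
Lowest: SupplierE (243.00)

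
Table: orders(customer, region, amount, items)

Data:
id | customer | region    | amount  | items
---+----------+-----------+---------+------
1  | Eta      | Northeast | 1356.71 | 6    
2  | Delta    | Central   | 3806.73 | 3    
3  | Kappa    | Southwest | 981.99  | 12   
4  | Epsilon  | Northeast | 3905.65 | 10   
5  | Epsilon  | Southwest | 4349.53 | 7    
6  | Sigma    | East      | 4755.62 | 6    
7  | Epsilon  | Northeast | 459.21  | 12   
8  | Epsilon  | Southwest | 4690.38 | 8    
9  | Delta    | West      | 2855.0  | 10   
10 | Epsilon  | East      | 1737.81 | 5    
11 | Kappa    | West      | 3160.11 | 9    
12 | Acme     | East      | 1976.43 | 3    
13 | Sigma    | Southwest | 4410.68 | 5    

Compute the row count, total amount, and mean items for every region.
SELECT region,
       COUNT(*) as cnt,
       SUM(amount) as total_amount,
       AVG(items) as avg_items
FROM orders
GROUP BY region

Result:
  Central: 1 records, 3806.73 total amount, 3.00 avg items
  East: 3 records, 8469.86 total amount, 4.67 avg items
  Northeast: 3 records, 5721.57 total amount, 9.33 avg items
  Southwest: 4 records, 14432.58 total amount, 8.00 avg items
  West: 2 records, 6015.11 total amount, 9.50 avg items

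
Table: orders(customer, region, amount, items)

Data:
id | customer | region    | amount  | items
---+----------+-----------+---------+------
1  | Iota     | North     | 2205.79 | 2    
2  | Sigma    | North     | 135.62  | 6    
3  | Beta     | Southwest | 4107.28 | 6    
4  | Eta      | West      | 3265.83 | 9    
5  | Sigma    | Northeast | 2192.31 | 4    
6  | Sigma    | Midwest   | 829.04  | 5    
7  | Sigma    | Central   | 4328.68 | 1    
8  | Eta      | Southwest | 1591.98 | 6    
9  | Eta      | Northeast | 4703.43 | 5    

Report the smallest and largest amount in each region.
SELECT region, MIN(amount), MAX(amount)
FROM orders
GROUP BY region

Result:
  Central: min=4328.68, max=4328.68
  Midwest: min=829.04, max=829.04
  North: min=135.62, max=2205.79
  Northeast: min=2192.31, max=4703.43
  Southwest: min=1591.98, max=4107.28
  West: min=3265.83, max=3265.83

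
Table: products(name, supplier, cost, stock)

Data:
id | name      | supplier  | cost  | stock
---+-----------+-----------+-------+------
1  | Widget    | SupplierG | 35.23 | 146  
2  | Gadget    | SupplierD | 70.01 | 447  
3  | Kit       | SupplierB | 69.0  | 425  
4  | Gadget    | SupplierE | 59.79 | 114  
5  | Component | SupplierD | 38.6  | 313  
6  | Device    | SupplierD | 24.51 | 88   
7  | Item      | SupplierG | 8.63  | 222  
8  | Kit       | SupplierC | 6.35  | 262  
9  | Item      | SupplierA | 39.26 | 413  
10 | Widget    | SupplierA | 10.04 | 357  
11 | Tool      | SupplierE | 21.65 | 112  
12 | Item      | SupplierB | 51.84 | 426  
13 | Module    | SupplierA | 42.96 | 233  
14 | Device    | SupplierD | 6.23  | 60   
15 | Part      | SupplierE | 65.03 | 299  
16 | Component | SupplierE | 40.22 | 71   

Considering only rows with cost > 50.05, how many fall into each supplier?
SELECT supplier, COUNT(*)
FROM products
WHERE cost > 50.05
GROUP BY supplier

Note: WHERE filters rows before grouping.

Result:
  SupplierB: 2
  SupplierD: 1
  SupplierE: 2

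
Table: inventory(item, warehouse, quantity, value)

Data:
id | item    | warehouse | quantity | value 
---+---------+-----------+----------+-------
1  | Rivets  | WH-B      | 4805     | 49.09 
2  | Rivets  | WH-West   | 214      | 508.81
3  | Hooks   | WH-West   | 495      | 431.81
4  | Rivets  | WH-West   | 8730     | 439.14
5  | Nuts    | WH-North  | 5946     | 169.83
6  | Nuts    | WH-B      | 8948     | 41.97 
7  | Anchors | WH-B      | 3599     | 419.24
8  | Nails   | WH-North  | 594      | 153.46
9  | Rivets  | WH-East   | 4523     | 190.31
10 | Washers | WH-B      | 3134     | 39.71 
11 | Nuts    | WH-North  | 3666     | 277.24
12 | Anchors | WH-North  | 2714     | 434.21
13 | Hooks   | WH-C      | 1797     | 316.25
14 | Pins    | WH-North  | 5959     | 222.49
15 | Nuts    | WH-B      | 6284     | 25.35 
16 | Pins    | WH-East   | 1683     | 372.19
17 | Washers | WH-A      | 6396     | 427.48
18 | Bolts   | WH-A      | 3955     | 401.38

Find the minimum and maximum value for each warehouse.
SELECT warehouse, MIN(value), MAX(value)
FROM inventory
GROUP BY warehouse

Result:
  WH-A: min=401.38, max=427.48
  WH-B: min=25.35, max=419.24
  WH-C: min=316.25, max=316.25
  WH-East: min=190.31, max=372.19
  WH-North: min=153.46, max=434.21
  WH-West: min=431.81, max=508.81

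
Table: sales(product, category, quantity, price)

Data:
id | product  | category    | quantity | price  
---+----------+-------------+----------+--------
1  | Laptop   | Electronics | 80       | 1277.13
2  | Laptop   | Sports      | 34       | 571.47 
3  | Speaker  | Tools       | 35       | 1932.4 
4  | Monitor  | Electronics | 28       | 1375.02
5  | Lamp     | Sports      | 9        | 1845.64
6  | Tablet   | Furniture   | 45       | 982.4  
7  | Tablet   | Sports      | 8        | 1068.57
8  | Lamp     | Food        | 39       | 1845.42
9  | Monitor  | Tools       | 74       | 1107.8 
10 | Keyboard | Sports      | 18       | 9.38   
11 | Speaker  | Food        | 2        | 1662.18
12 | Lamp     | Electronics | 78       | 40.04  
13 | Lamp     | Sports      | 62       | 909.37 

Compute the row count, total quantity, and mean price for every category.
SELECT category,
       COUNT(*) as cnt,
       SUM(quantity) as total_quantity,
       AVG(price) as avg_price
FROM sales
GROUP BY category

Result:
  Electronics: 3 records, 186 total quantity, 897.40 avg price
  Food: 2 records, 41 total quantity, 1753.80 avg price
  Furniture: 1 records, 45 total quantity, 982.40 avg price
  Sports: 5 records, 131 total quantity, 880.89 avg price
  Tools: 2 records, 109 total quantity, 1520.10 avg price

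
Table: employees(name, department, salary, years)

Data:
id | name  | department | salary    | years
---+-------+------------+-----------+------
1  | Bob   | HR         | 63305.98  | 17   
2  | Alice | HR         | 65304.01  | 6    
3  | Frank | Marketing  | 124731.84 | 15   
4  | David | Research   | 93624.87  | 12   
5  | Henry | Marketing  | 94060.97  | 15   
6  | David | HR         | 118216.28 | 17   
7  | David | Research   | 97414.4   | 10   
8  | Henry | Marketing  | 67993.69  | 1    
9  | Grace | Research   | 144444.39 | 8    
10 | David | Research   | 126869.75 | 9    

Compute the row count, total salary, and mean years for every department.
SELECT department,
       COUNT(*) as cnt,
       SUM(salary) as total_salary,
       AVG(years) as avg_years
FROM employees
GROUP BY department

Result:
  HR: 3 records, 246826.27 total salary, 13.33 avg years
  Marketing: 3 records, 286786.50 total salary, 10.33 avg years
  Research: 4 records, 462353.41 total salary, 9.75 avg years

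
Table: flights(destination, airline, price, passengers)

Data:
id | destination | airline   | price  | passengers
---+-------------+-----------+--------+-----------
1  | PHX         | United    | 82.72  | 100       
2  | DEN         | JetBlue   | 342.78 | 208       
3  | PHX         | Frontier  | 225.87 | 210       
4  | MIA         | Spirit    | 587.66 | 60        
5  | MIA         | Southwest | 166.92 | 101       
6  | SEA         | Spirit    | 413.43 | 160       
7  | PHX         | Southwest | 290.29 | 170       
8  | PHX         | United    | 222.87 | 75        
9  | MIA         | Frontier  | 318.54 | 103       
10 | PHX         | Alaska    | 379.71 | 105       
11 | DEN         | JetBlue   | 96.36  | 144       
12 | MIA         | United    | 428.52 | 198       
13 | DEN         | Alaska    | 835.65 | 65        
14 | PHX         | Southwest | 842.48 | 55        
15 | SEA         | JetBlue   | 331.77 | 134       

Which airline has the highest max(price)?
SELECT airline, MAX(price) as val
FROM flights
GROUP BY airline
ORDER BY val DESC
LIMIT 1

Result: Southwest with max(price) = 842.48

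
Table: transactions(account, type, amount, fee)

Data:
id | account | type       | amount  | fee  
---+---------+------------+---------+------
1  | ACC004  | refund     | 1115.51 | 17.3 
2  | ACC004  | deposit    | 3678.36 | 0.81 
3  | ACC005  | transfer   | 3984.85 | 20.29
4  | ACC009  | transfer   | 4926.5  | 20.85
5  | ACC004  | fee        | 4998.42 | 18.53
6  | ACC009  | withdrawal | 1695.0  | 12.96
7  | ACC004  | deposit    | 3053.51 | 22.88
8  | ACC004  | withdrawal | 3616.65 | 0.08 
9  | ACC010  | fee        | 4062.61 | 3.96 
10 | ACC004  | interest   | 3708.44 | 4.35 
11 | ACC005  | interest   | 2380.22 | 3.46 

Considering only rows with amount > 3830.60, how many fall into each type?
SELECT type, COUNT(*)
FROM transactions
WHERE amount > 3830.60
GROUP BY type

Note: WHERE filters rows before grouping.

Result:
  fee: 2
  transfer: 2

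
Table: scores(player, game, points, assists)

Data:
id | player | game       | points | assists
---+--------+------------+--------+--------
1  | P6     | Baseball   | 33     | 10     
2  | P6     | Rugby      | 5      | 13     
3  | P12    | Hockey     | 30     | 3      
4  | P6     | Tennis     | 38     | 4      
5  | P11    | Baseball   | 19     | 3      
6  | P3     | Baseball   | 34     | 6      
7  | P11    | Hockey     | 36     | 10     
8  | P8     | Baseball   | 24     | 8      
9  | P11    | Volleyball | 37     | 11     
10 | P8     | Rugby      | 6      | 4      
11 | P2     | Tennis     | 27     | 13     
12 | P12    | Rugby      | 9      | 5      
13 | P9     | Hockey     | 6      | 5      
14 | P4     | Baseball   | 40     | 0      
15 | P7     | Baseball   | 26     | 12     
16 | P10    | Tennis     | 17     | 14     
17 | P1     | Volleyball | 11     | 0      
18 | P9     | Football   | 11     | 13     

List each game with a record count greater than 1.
SELECT game, COUNT(*) as cnt
FROM scores
GROUP BY game
HAVING COUNT(*) > 1

Result:
  Baseball: 6
  Hockey: 3
  Rugby: 3
  Tennis: 3
  Volleyball: 2

Note: HAVING filters groups after aggregation, WHERE filters rows before.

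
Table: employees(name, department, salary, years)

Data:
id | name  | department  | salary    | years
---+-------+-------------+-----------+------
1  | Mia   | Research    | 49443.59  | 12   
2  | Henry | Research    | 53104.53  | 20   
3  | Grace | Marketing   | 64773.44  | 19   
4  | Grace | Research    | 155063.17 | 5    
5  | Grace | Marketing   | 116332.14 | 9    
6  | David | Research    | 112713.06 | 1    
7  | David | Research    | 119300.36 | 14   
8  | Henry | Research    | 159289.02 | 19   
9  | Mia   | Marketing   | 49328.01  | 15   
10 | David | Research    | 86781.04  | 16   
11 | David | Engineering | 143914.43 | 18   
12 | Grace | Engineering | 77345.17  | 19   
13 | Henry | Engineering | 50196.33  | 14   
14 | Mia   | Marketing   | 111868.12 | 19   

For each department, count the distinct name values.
SELECT department, COUNT(DISTINCT name)
FROM employees
GROUP BY department

Result:
  Engineering: 3 distinct
  Marketing: 2 distinct
  Research: 4 distinct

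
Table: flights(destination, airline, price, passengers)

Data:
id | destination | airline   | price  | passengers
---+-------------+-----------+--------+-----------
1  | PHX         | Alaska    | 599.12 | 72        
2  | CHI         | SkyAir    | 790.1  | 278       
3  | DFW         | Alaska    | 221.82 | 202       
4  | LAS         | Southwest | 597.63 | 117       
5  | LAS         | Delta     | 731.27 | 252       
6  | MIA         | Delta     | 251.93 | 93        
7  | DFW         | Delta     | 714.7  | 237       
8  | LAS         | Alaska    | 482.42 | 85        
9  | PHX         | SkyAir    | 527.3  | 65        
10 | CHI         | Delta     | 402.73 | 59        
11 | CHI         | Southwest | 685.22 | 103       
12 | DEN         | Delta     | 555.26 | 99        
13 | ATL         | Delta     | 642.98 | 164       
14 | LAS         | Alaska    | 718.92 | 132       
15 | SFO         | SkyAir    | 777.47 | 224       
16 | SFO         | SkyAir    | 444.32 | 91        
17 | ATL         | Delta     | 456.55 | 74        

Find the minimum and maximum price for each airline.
SELECT airline, MIN(price), MAX(price)
FROM flights
GROUP BY airline

Result:
  Alaska: min=221.82, max=718.92
  Delta: min=251.93, max=731.27
  SkyAir: min=444.32, max=790.10
  Southwest: min=597.63, max=685.22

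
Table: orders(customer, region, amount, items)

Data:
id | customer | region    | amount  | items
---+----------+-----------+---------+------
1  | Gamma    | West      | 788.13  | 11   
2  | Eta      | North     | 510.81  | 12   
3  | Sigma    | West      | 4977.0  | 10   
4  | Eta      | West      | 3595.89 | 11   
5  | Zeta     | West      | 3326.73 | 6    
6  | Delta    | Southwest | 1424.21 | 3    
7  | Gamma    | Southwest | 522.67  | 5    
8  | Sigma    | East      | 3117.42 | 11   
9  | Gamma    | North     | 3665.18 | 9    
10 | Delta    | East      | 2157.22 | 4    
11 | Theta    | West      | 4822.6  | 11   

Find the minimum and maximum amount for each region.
SELECT region, MIN(amount), MAX(amount)
FROM orders
GROUP BY region

Result:
  East: min=2157.22, max=3117.42
  North: min=510.81, max=3665.18
  Southwest: min=522.67, max=1424.21
  West: min=788.13, max=4977.00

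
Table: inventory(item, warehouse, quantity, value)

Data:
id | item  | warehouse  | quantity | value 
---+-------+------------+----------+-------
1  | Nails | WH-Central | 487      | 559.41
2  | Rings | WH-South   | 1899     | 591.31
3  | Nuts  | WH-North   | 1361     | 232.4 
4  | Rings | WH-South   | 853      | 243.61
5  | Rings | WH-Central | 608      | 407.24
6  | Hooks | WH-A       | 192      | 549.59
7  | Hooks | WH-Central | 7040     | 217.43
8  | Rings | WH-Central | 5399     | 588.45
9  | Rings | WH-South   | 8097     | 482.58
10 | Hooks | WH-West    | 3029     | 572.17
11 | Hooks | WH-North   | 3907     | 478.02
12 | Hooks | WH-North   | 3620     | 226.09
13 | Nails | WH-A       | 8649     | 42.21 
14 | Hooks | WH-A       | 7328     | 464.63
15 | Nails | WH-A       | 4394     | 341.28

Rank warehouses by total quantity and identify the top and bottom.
SELECT warehouse, SUM(quantity)
FROM inventory
GROUP BY warehouse
ORDER BY SUM(quantity)

All groups:
  WH-West: 3029
  WH-North: 8888
  WH-South: 10849
  WH-Central: 13534
  WH-A: 20563

Highest: WH-A (20563)
Lowest: WH-West (3029)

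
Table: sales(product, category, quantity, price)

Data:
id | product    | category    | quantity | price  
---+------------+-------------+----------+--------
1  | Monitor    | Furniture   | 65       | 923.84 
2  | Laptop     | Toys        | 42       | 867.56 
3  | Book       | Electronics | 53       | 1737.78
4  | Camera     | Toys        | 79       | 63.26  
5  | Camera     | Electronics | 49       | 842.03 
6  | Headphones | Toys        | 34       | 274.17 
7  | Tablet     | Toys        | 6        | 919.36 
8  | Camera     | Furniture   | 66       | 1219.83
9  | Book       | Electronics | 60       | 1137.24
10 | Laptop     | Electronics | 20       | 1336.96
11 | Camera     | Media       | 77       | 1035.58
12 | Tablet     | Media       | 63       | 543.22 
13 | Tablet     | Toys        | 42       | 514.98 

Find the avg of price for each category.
SELECT category, AVG(price) as result
FROM sales
GROUP BY category

Result:
  Electronics: 1263.50
  Furniture: 1071.84
  Media: 789.40
  Toys: 527.87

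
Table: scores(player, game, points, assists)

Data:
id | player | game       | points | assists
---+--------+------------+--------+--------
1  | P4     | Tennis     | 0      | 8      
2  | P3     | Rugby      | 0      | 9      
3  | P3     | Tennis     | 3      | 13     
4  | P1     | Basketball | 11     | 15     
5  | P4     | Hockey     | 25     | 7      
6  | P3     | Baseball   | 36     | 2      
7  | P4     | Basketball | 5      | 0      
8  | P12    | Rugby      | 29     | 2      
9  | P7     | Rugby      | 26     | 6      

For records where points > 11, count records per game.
SELECT game, COUNT(*)
FROM scores
WHERE points > 11
GROUP BY game

Note: WHERE filters rows before grouping.

Result:
  Baseball: 1
  Hockey: 1
  Rugby: 2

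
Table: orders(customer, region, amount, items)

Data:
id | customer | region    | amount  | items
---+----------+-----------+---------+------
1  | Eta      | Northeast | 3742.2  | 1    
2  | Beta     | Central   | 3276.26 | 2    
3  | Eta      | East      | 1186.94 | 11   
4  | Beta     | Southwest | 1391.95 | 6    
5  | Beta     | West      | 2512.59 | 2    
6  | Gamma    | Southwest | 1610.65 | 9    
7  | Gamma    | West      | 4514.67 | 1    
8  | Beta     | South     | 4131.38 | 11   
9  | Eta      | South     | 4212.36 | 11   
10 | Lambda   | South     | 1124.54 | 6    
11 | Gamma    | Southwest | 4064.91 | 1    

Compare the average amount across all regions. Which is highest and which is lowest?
SELECT region, AVG(amount)
FROM orders
GROUP BY region
ORDER BY AVG(amount)

All groups:
  East: 1186.94
  Southwest: 2355.84
  South: 3156.09
  Central: 3276.26
  West: 3513.63
  Northeast: 3742.20

Highest: Northeast (3742.20)
Lowest: East (1186.94)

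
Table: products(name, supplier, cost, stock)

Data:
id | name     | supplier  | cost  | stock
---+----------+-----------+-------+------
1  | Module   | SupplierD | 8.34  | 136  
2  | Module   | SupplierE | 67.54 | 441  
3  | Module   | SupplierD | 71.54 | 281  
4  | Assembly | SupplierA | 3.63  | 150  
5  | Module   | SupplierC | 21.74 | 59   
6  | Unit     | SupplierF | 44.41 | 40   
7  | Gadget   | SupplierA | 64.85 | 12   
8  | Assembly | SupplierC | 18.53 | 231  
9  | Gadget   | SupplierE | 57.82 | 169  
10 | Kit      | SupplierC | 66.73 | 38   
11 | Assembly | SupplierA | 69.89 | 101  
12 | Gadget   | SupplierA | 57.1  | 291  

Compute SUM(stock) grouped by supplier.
SELECT supplier, SUM(stock) as result
FROM products
GROUP BY supplier

Result:
  SupplierA: 554
  SupplierC: 328
  SupplierD: 417
  SupplierE: 610
  SupplierF: 40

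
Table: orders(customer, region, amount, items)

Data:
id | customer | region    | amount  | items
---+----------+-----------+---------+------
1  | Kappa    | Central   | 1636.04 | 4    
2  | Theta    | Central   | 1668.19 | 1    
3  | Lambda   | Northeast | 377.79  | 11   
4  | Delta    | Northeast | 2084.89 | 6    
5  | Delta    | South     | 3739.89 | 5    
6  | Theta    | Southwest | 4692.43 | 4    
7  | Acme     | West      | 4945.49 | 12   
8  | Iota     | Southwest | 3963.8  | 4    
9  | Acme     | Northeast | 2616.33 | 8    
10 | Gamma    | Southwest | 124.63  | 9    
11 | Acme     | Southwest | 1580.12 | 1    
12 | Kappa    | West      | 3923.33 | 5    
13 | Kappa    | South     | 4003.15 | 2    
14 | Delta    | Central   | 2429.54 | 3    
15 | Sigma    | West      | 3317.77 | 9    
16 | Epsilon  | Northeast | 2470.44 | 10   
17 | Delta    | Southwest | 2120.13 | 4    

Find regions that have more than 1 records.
SELECT region, COUNT(*) as cnt
FROM orders
GROUP BY region
HAVING COUNT(*) > 1

Result:
  Central: 3
  Northeast: 4
  South: 2
  Southwest: 5
  West: 3

Note: HAVING filters groups after aggregation, WHERE filters rows before.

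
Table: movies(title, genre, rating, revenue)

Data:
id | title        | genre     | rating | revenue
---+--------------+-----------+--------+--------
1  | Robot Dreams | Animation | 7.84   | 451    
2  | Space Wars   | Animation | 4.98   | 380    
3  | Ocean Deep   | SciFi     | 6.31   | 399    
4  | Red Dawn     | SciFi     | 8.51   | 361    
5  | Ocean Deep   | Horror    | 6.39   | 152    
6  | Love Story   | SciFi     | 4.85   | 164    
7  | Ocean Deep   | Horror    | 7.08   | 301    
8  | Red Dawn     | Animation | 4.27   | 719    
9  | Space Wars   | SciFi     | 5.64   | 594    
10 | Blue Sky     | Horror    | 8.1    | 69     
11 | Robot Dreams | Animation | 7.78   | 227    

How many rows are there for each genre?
SELECT genre, COUNT(*) as count
FROM movies
GROUP BY genre

Result:
  Animation: 4
  Horror: 3
  SciFi: 4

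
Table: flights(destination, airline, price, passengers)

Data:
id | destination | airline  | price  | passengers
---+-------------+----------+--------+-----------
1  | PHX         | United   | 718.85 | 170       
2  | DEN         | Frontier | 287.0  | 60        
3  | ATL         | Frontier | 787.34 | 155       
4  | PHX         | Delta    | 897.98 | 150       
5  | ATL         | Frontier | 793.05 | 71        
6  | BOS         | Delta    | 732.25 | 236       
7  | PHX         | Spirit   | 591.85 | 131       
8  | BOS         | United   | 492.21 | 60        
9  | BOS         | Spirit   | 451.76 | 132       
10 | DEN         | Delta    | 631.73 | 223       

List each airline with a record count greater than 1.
SELECT airline, COUNT(*) as cnt
FROM flights
GROUP BY airline
HAVING COUNT(*) > 1

Result:
  Delta: 3
  Frontier: 3
  Spirit: 2
  United: 2

Note: HAVING filters groups after aggregation, WHERE filters rows before.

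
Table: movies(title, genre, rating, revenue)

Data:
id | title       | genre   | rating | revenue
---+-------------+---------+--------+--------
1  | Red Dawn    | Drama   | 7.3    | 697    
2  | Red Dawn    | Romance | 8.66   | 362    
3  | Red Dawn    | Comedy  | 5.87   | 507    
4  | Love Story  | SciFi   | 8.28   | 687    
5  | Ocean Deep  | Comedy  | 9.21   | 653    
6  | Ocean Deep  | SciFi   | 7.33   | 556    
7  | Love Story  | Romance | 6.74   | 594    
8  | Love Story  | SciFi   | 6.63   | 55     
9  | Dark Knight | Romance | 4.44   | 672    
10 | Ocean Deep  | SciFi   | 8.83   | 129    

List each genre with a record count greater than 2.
SELECT genre, COUNT(*) as cnt
FROM movies
GROUP BY genre
HAVING COUNT(*) > 2

Result:
  Romance: 3
  SciFi: 4

Note: HAVING filters groups after aggregation, WHERE filters rows before.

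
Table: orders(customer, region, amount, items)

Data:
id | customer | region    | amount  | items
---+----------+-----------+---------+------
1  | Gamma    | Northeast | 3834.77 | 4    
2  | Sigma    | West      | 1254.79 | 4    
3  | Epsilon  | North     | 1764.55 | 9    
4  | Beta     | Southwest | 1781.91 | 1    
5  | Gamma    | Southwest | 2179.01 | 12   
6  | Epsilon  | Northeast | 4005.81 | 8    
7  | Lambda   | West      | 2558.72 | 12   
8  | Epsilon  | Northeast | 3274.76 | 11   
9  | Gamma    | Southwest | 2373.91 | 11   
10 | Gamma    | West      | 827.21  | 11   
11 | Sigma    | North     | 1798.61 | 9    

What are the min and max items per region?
SELECT region, MIN(items), MAX(items)
FROM orders
GROUP BY region

Result:
  North: min=9, max=9
  Northeast: min=4, max=11
  Southwest: min=1, max=12
  West: min=4, max=12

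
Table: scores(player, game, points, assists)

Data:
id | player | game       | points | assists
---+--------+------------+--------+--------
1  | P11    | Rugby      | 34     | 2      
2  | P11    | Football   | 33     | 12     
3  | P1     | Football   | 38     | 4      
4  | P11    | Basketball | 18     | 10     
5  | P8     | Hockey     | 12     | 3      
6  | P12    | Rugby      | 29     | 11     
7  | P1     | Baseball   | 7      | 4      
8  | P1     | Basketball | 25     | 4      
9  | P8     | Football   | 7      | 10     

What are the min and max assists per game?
SELECT game, MIN(assists), MAX(assists)
FROM scores
GROUP BY game

Result:
  Baseball: min=4, max=4
  Basketball: min=4, max=10
  Football: min=4, max=12
  Hockey: min=3, max=3
  Rugby: min=2, max=11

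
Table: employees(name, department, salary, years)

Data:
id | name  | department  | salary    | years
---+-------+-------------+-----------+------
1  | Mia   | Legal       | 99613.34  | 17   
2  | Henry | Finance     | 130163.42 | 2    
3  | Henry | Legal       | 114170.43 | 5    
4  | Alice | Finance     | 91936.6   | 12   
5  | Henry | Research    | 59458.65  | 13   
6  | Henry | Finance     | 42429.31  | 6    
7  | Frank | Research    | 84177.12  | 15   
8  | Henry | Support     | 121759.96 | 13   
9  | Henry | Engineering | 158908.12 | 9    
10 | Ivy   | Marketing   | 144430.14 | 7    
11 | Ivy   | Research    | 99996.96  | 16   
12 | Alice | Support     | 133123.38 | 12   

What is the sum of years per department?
SELECT department, SUM(years) as result
FROM employees
GROUP BY department

Result:
  Engineering: 9
  Finance: 20
  Legal: 22
  Marketing: 7
  Research: 44
  Support: 25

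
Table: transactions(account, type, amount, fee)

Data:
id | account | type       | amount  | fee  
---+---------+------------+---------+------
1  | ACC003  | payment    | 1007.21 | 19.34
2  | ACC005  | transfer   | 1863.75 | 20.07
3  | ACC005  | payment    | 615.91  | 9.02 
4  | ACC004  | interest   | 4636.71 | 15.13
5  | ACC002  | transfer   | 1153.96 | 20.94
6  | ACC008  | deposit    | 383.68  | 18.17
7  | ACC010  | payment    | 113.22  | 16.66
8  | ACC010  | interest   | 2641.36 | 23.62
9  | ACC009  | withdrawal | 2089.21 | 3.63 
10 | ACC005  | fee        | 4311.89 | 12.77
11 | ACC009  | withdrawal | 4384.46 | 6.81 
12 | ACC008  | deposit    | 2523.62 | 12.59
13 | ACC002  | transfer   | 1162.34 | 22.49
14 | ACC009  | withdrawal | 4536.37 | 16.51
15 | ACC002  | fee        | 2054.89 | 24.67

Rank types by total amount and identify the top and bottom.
SELECT type, SUM(amount)
FROM transactions
GROUP BY type
ORDER BY SUM(amount)

All groups:
  payment: 1736.34
  deposit: 2907.30
  transfer: 4180.05
  fee: 6366.78
  interest: 7278.07
  withdrawal: 11010.04

Highest: withdrawal (11010.04)
Lowest: payment (1736.34)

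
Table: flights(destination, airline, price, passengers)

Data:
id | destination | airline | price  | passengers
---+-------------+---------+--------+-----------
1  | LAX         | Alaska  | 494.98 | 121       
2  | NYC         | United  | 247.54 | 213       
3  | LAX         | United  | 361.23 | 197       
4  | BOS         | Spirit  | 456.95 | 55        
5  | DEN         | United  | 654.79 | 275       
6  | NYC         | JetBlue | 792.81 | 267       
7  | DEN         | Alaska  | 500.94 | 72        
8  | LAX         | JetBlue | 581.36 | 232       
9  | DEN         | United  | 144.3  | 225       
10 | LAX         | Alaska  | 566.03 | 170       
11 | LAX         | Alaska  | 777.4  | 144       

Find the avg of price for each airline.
SELECT airline, AVG(price) as result
FROM flights
GROUP BY airline

Result:
  Alaska: 584.84
  JetBlue: 687.09
  Spirit: 456.95
  United: 351.97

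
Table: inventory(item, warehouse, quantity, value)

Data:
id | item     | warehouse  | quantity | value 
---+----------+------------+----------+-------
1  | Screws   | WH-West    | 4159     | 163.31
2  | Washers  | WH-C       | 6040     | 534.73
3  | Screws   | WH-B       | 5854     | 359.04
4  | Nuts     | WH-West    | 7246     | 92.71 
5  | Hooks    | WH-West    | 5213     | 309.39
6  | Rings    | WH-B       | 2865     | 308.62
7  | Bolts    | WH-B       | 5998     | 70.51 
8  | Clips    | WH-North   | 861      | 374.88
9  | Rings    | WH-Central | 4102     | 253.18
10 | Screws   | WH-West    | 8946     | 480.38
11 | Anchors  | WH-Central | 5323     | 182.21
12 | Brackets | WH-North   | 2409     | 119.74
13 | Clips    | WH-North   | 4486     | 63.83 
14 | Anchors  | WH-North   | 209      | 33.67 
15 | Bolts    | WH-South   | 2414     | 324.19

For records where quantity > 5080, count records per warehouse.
SELECT warehouse, COUNT(*)
FROM inventory
WHERE quantity > 5080
GROUP BY warehouse

Note: WHERE filters rows before grouping.

Result:
  WH-B: 2
  WH-C: 1
  WH-Central: 1
  WH-West: 3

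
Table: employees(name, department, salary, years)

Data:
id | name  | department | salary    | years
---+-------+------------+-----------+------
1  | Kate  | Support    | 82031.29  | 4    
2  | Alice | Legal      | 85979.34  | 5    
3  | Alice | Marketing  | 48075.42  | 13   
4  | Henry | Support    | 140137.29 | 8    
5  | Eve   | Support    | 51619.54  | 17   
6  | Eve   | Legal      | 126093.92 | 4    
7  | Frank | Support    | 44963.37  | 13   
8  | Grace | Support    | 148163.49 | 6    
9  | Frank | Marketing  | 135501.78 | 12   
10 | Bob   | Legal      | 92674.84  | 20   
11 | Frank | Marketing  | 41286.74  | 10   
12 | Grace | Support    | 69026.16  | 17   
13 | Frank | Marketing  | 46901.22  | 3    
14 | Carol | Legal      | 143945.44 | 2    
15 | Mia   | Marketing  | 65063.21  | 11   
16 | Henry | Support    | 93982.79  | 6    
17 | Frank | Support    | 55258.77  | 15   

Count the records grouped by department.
SELECT department, COUNT(*) as count
FROM employees
GROUP BY department

Result:
  Legal: 4
  Marketing: 5
  Support: 8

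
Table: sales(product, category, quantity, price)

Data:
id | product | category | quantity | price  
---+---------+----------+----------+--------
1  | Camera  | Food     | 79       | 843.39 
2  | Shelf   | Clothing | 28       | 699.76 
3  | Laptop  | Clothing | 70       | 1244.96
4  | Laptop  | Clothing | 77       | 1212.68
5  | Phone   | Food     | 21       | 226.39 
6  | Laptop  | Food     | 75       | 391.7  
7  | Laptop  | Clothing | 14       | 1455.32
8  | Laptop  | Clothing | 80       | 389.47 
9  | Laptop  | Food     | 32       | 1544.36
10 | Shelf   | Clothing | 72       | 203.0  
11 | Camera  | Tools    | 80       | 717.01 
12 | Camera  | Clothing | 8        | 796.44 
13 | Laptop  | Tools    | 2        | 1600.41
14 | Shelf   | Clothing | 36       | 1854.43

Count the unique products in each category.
SELECT category, COUNT(DISTINCT product)
FROM sales
GROUP BY category

Result:
  Clothing: 3 distinct
  Food: 3 distinct
  Tools: 2 distinct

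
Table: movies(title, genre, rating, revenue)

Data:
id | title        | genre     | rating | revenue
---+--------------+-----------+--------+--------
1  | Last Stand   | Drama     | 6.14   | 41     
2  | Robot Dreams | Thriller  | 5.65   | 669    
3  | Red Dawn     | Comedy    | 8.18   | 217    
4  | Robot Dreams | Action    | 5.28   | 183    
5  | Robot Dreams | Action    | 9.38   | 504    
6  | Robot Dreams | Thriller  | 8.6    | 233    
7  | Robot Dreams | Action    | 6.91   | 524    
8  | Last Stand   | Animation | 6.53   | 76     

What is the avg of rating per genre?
SELECT genre, AVG(rating) as result
FROM movies
GROUP BY genre

Result:
  Action: 7.19
  Animation: 6.53
  Comedy: 8.18
  Drama: 6.14
  Thriller: 7.13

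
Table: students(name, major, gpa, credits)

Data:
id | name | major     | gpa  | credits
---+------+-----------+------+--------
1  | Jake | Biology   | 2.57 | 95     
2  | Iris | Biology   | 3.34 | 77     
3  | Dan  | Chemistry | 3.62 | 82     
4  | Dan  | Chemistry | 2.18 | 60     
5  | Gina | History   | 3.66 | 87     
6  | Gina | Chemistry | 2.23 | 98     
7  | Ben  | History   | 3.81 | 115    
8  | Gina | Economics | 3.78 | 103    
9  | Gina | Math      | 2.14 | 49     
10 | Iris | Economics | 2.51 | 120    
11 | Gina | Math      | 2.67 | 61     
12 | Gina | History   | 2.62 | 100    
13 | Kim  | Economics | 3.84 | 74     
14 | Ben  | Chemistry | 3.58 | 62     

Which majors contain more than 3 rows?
SELECT major, COUNT(*) as cnt
FROM students
GROUP BY major
HAVING COUNT(*) > 3

Result:
  Chemistry: 4

Note: HAVING filters groups after aggregation, WHERE filters rows before.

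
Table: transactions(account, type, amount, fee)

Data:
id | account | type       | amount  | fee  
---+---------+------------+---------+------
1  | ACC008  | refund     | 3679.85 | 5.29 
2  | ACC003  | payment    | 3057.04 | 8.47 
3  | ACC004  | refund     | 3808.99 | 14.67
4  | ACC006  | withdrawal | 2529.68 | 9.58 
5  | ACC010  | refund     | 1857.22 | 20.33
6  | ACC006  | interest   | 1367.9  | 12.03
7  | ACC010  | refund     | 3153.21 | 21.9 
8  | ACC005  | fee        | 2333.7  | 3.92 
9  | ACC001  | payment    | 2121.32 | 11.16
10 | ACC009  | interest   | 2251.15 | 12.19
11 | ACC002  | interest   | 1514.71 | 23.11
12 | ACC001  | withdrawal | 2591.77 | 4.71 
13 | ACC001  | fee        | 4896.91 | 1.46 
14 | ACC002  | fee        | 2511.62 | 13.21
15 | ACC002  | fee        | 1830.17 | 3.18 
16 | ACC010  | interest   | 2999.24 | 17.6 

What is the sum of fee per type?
SELECT type, SUM(fee) as result
FROM transactions
GROUP BY type

Result:
  fee: 21.77
  interest: 64.93
  payment: 19.63
  refund: 62.19
  withdrawal: 14.29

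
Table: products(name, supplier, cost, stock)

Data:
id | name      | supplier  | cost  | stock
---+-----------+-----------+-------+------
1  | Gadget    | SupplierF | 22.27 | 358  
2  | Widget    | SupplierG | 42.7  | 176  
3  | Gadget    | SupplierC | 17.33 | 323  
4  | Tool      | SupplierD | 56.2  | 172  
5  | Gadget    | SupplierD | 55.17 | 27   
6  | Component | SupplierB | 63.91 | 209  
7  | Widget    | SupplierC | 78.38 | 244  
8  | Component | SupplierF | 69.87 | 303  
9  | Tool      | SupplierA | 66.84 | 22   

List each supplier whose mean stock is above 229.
SELECT supplier, AVG(stock)
FROM products
GROUP BY supplier
HAVING AVG(stock) > 229

Result:
  SupplierC: avg=283.50
  SupplierF: avg=330.50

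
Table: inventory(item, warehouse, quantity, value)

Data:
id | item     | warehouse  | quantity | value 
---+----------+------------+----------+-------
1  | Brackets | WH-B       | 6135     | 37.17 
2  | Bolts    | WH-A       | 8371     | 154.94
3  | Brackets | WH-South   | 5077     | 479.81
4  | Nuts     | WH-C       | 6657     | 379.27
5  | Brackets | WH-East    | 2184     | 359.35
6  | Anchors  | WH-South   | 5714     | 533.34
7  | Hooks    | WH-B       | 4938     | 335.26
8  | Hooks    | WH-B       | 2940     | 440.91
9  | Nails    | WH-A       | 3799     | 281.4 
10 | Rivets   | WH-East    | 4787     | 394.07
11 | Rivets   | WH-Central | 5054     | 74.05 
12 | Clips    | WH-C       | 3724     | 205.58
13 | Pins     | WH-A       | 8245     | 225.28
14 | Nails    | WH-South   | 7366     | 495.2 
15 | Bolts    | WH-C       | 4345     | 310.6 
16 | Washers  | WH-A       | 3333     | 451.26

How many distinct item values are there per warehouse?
SELECT warehouse, COUNT(DISTINCT item)
FROM inventory
GROUP BY warehouse

Result:
  WH-A: 4 distinct
  WH-B: 2 distinct
  WH-C: 3 distinct
  WH-Central: 1 distinct
  WH-East: 2 distinct
  WH-South: 3 distinct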